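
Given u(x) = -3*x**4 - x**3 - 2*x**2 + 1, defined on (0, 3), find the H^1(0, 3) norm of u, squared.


||u||_{H^1}^2 = 12383187/140

The H^1 norm (squared) on an interval (0, L) is
  ||u||_{H^1}^2 = ∫_0^L u(x)^2 dx + ∫_0^L u'(x)^2 dx.
Compute u'(x) = -12*x**3 - 3*x**2 - 4*x.
Then u(x)^2 = 9*x**8 + 6*x**7 + 13*x**6 + 4*x**5 - 2*x**4 - 2*x**3 - 4*x**2 + 1 and u'(x)^2 = 144*x**6 + 72*x**5 + 105*x**4 + 24*x**3 + 16*x**2.
Integrate each monomial from 0 to 3 using ∫_0^3 c·x^n dx = c·3^(n+1)/(n+1):
  ∫_0^3 u(x)^2 dx = ∫_0^3 (9*x^8 + 6*x^7 + 13*x^6 + 4*x^5 - 2*x^4 - 2*x^3 - 4*x^2 + 1) dx. Term by term:
    ∫_0^3 9*x^8 dx = 19683;  ∫_0^3 6*x^7 dx = 19683/4;  ∫_0^3 13*x^6 dx = 28431/7;
    ∫_0^3 4*x^5 dx = 486;  ∫_0^3 -2*x^4 dx = -486/5;  ∫_0^3 -2*x^3 dx = -81/2;
    ∫_0^3 -4*x^2 dx = -36;  ∫_0^3 1 dx = 3.
  Sum: 19683 + 19683/4 + 28431/7 + 486 − 486/5 − 81/2 − 36 + 3 = 4057287/140.
  ∫_0^3 u'(x)^2 dx = ∫_0^3 (144*x^6 + 72*x^5 + 105*x^4 + 24*x^3 + 16*x^2) dx. Term by term:
    ∫_0^3 144*x^6 dx = 314928/7;  ∫_0^3 72*x^5 dx = 8748;  ∫_0^3 105*x^4 dx = 5103;
    ∫_0^3 24*x^3 dx = 486;  ∫_0^3 16*x^2 dx = 144.
  Sum: 314928/7 + 8748 + 5103 + 486 + 144 = 416295/7.
Adding: ||u||_{H^1}^2 = 4057287/140 + 416295/7 = 12383187/140.


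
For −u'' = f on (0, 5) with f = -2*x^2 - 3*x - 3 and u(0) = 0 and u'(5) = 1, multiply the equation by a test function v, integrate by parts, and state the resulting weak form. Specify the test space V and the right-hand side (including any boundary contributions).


V = {v ∈ H^1(0, 5) : v(0) = 0} (test functions vanish at x = 0 where u is specified); weak form: ∫_0^5 u'v' dx = ∫_0^5 (-2*x^2 - 3*x - 3) v dx + v(5) for all v ∈ V.

Multiply both sides by a test function v and integrate from 0 to 5:
  ∫_0^5 −u''(x) v(x) dx = ∫_0^5 f(x) v(x) dx.
Integrate the LHS by parts once:
  ∫_0^5 −u'' v dx = −[u'(x) v(x)]_0^5 + ∫_0^5 u'(x) v'(x) dx.
Thus ∫_0^5 u'(x) v'(x) dx = ∫_0^5 f(x) v(x) dx + [u'(x) v(x)]_0^5.
Choose V so that boundary terms are either known or forced to vanish.
Mixed BC: u(0) = 0 (Dirichlet) and u'(5) = 1 (Neumann). Define V = {v ∈ H^1(0, 5) : v(0) = 0}. Then [u' v]_0^5 = u'(5)·v(5) − u'(0)·0 = v(5).
Weak formulation: find u (satisfying any essential BC) such that ∫_0^5 u'(x) v'(x) dx = ∫_0^5 f v dx + v(5) for all v ∈ V (Dirichlet at 0 absorbed into V; Neumann datum at x = 5 contributes the boundary term).
Substituting f(x) = -2*x^2 - 3*x - 3, the right-hand side is ∫_0^5 (-2*x^2 - 3*x - 3) v dx + v(5).


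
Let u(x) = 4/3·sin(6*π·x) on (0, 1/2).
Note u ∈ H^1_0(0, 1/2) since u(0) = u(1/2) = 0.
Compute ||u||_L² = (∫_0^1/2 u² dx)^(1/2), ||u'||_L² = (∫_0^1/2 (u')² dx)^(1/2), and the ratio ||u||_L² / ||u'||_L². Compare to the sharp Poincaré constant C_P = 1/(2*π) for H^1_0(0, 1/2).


||u||_L² / ||u'||_L² = 1/(6*π) < C_P = 1/(2*π).

u(x) = 4/3·sin(6*π·x), so u'(x) = 8*π*cos(6*π*x).
Writing u(x) = A·sin(kπx/L) with A = 4/3 and k = 3, use ∫_0^L sin²(kπx/L) dx = L/2 and ∫_0^L cos²(kπx/L) dx = L/2.
u² = 16/9·sin²(6*π·x) and (u')² = 64*π^2·cos²(6*π·x), and each of sin², cos² integrates to L/2 = 1/4 over (0, 1/2).
∫_0^1/2 u² dx = 4/9, so ||u||_L² = 2/3.
∫_0^1/2 (u')² dx = 16*π^2, so ||u'||_L² = 4*π.
Ratio ||u||_L² / ||u'||_L² = 1/(6*π).
Sharp Poincaré constant on H^1_0(0, 1/2) is C_P = L/π = 1/(2*π), achieved by sin(2*π·x).
This is the k = 3 harmonic; the ratio L/(kπ) is strictly less than C_P = L/π, consistent with the sharp inequality ||u||_L² ≤ C_P ||u'||_L².


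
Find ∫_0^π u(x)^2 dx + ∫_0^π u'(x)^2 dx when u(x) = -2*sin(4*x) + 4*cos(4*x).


||u||_{H^1(0,π)}^2 = 170*π

u'(x) = -16*sin(4*x) - 8*cos(4*x).
Expand u² and (u')² and integrate term by term on (0, π), using: for integers n ≥ 1, ∫_0^π sin²(nx) dx = ∫_0^π cos²(nx) dx = π/2; for n ≠ n', ∫_0^π sin(nx)sin(n'x) dx = ∫_0^π cos(nx)cos(n'x) dx = 0; and by product-to-sum, ∫_0^π sin(nx)cos(n'x) dx = ½∫_0^π [sin((n+n')x) + sin((n−n')x)] dx, which is 0 when n+n' is even and 2n/(n²−n'²) when n+n' is odd (it need not vanish on (0, π)).
  u² squared terms: (-2)²·∫sin(4x)² dx = 4·π/2 = 2*π;  (4)²·∫cos(4x)² dx = 16·π/2 = 8*π.
  u² cross terms: 2·(-2)·(4)·∫sin(4x)·cos(4x) dx = -16·(0) = 0.
  So ∫_0^π u² dx = 2*π + 8*π + 0 = 10*π.
  (u')² squared terms: (-16)²·∫sin(4x)² dx = 256·π/2 = 128*π;  (-8)²·∫cos(4x)² dx = 64·π/2 = 32*π.
  (u')² cross terms: 2·(-16)·(-8)·∫sin(4x)·cos(4x) dx = 256·(0) = 0.
  So ∫_0^π (u')² dx = 128*π + 32*π + 0 = 160*π.
||u||_{H^1}^2 = (10*π) + (160*π) = 170*π.


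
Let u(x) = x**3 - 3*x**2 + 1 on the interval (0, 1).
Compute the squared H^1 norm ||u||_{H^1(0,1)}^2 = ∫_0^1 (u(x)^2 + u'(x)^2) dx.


||u||_{H^1}^2 = 367/70

The H^1 norm (squared) on an interval (0, L) is
  ||u||_{H^1}^2 = ∫_0^L u(x)^2 dx + ∫_0^L u'(x)^2 dx.
Compute u'(x) = 3*x**2 - 6*x.
Then u(x)^2 = x**6 - 6*x**5 + 9*x**4 + 2*x**3 - 6*x**2 + 1 and u'(x)^2 = 9*x**4 - 36*x**3 + 36*x**2.
Integrate each monomial from 0 to 1 using ∫_0^1 c·x^n dx = c·1^(n+1)/(n+1):
  ∫_0^1 u(x)^2 dx = ∫_0^1 (x^6 - 6*x^5 + 9*x^4 + 2*x^3 - 6*x^2 + 1) dx. Term by term:
    ∫_0^1 x^6 dx = 1/7;  ∫_0^1 -6*x^5 dx = -1;  ∫_0^1 9*x^4 dx = 9/5;
    ∫_0^1 2*x^3 dx = 1/2;  ∫_0^1 -6*x^2 dx = -2;  ∫_0^1 1 dx = 1.
  Sum: 1/7 − 1 + 9/5 + 1/2 − 2 + 1 = 31/70.
  ∫_0^1 u'(x)^2 dx = ∫_0^1 (9*x^4 - 36*x^3 + 36*x^2) dx. Term by term:
    ∫_0^1 9*x^4 dx = 9/5;  ∫_0^1 -36*x^3 dx = -9;  ∫_0^1 36*x^2 dx = 12.
  Sum: 9/5 − 9 + 12 = 24/5.
Adding: ||u||_{H^1}^2 = 31/70 + 24/5 = 367/70.


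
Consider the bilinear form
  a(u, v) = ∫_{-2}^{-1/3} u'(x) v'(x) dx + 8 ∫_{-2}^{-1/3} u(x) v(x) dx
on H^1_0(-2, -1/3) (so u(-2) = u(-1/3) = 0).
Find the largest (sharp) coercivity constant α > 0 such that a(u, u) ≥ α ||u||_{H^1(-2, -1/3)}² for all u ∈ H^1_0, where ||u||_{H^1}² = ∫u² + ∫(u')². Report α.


α = 1

Coercivity of a(·,·) on H^1_0(-2, -1/3) means a(u, u) ≥ α ||u||_{H^1}² for every u ∈ H^1_0.
The interval has length L = 5/3, and Poincaré/coercivity depend only on L. Here a(u, u) = ∫(u')² + (8)·∫u².
Here c = 8 ≥ 1, so a(u,u) = ∫(u')² + c∫u² ≥ ∫(u')² + ∫u² = ||u||_{H^1}², i.e. α = 1 works. No larger α is possible: a(u,u) ≥ α||u||_{H^1}² means (1−α)∫(u')² ≥ (α−c)∫u², and for the modes u_n = sin(nπ(x−x₀)/L) (x₀ the left endpoint) one has ∫u_n²/∫(u_n')² = (L/(nπ))² → 0, so a(u_n,u_n)/||u_n||_{H^1}² → 1. Hence the optimal constant is α = 1.
Therefore α = 1.


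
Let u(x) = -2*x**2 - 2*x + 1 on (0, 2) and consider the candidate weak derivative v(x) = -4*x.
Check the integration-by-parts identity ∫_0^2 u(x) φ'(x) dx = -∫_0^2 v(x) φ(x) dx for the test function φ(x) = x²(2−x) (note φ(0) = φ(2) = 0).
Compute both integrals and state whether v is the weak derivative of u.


LHS = 136/15, RHS = 32/5. No, v is not the weak derivative of u.

u(x) = -2*x**2 - 2*x + 1, classical derivative u'(x) = -4*x - 2.
φ(x) = x²(2−x), so φ'(x) = x*(4 - 3*x).
Note φ(0) = φ(2) = 0, so the boundary term u·φ vanishes.
LHS = ∫_0^2 u(x) φ'(x) dx = ∫_0^2 (6*x^4 - 2*x^3 - 11*x^2 + 4*x) dx. Term by term:
  ∫_0^2 6*x^4 dx = 192/5;  ∫_0^2 -2*x^3 dx = -8;  ∫_0^2 -11*x^2 dx = -88/3;
  ∫_0^2 4*x dx = 8.
Sum: 192/5 − 8 − 88/3 + 8 = 136/15.
So LHS = 136/15.
∫_0^2 v(x) φ(x) dx = ∫_0^2 (4*x^4 - 8*x^3) dx. Term by term:
  ∫_0^2 4*x^4 dx = 128/5;  ∫_0^2 -8*x^3 dx = -32.
Sum: 128/5 − 32 = -32/5.
So RHS = -∫_0^2 v(x) φ(x) dx = 32/5.
LHS − RHS = 8/3 ≠ 0, so the identity fails.
(For a valid weak derivative the identity must hold for EVERY test function, in particular this one. The failure shows v is NOT the weak derivative of u.)
Correct weak derivative would be u'(x) = -4*x - 2.


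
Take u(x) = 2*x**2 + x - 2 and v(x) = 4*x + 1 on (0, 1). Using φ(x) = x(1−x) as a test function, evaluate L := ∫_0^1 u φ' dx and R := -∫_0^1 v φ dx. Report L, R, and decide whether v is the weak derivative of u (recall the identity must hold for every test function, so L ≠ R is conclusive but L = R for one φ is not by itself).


LHS = -1/2, RHS = -1/2. Yes, v = u' weakly.

u(x) = 2*x**2 + x - 2, classical derivative u'(x) = 4*x + 1.
φ(x) = x(1−x), so φ'(x) = 1 - 2*x.
Note φ(0) = φ(1) = 0, so the boundary term u·φ vanishes.
LHS = ∫_0^1 u(x) φ'(x) dx = ∫_0^1 (-4*x^3 + 5*x - 2) dx. Term by term:
  ∫_0^1 -4*x^3 dx = -1;  ∫_0^1 5*x dx = 5/2;  ∫_0^1 -2 dx = -2.
Sum: -1 + 5/2 − 2 = -1/2.
So LHS = -1/2.
∫_0^1 v(x) φ(x) dx = ∫_0^1 (-4*x^3 + 3*x^2 + x) dx. Term by term:
  ∫_0^1 -4*x^3 dx = -1;  ∫_0^1 3*x^2 dx = 1;  ∫_0^1 x dx = 1/2.
Sum: -1 + 1 + 1/2 = 1/2.
So RHS = -∫_0^1 v(x) φ(x) dx = -1/2.
LHS = RHS, so the identity holds for this test φ.
Moreover u is smooth here and v(x) = u'(x) = 4*x + 1 pointwise, so the identity holds for every test function. Hence v is the weak derivative of u.


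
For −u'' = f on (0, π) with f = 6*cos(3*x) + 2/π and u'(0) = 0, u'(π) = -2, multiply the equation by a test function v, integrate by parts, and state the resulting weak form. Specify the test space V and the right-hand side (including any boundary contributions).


V = H^1(0, π) (v unrestricted at boundary; u is determined up to an additive constant); weak form: ∫_0^π u'v' dx = ∫_0^π (6*cos(3*x) + 2/π) v dx − 2·v(π) for all v ∈ V.

Multiply both sides by a test function v and integrate from 0 to π:
  ∫_0^π −u''(x) v(x) dx = ∫_0^π f(x) v(x) dx.
Integrate the LHS by parts once:
  ∫_0^π −u'' v dx = −[u'(x) v(x)]_0^π + ∫_0^π u'(x) v'(x) dx.
Thus ∫_0^π u'(x) v'(x) dx = ∫_0^π f(x) v(x) dx + [u'(x) v(x)]_0^π.
Choose V so that boundary terms are either known or forced to vanish.
u has inhomogeneous Neumann u'(0) = 0, u'(π) = -2. [u' v]_0^π = (-2)·v(π) − (0)·v(0) = − 2·v(π). Take V = H^1(0, π); boundary term becomes part of RHS.
Weak formulation: find u (satisfying any essential BC) such that ∫_0^π u'(x) v'(x) dx = ∫_0^π f v dx − 2·v(π) for all v ∈ V (Neumann data are natural BCs: they enter the RHS as boundary terms).
Substituting f(x) = 6*cos(3*x) + 2/π, the right-hand side is ∫_0^π (6*cos(3*x) + 2/π) v dx − 2·v(π).
Compatibility check (pure Neumann): taking v ≡ 1 ∈ V gives 0 = ∫_0^π f dx + (-2) − (0), i.e. ∫_0^π f dx must equal u'(0) − u'(π) = 2. Indeed ∫_0^π (6*cos(3*x) + 2/π) dx = 2, so the data are compatible. The solution is then unique only up to an additive constant (fix it e.g. by requiring ∫_0^π u dx = 0).


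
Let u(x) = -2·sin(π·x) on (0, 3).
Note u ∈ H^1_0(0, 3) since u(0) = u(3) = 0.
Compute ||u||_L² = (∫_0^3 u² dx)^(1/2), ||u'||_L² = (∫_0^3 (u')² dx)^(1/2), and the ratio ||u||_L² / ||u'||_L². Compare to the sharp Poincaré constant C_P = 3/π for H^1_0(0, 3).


||u||_L² / ||u'||_L² = 1/π < C_P = 3/π.

u(x) = -2·sin(π·x), so u'(x) = -2*π*cos(π*x).
Writing u(x) = A·sin(kπx/L) with A = -2 and k = 3, use ∫_0^L sin²(kπx/L) dx = L/2 and ∫_0^L cos²(kπx/L) dx = L/2.
u² = 4·sin²(π·x) and (u')² = 4*π^2·cos²(π·x), and each of sin², cos² integrates to L/2 = 3/2 over (0, 3).
∫_0^3 u² dx = 6, so ||u||_L² = sqrt(6).
∫_0^3 (u')² dx = 6*π^2, so ||u'||_L² = sqrt(6)*π.
Ratio ||u||_L² / ||u'||_L² = 1/π.
Sharp Poincaré constant on H^1_0(0, 3) is C_P = L/π = 3/π, achieved by sin(π/3·x).
This is the k = 3 harmonic; the ratio L/(kπ) is strictly less than C_P = L/π, consistent with the sharp inequality ||u||_L² ≤ C_P ||u'||_L².


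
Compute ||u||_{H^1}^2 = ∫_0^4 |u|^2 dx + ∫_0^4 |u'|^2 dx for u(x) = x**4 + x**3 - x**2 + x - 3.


||u||_{H^1}^2 = 5954152/63

The H^1 norm (squared) on an interval (0, L) is
  ||u||_{H^1}^2 = ∫_0^L u(x)^2 dx + ∫_0^L u'(x)^2 dx.
Compute u'(x) = 4*x**3 + 3*x**2 - 2*x + 1.
Then u(x)^2 = x**8 + 2*x**7 - x**6 - 3*x**4 - 8*x**3 + 7*x**2 - 6*x + 9 and u'(x)^2 = 16*x**6 + 24*x**5 - 7*x**4 - 4*x**3 + 10*x**2 - 4*x + 1.
Integrate each monomial from 0 to 4 using ∫_0^4 c·x^n dx = c·4^(n+1)/(n+1):
  ∫_0^4 u(x)^2 dx = ∫_0^4 (x^8 + 2*x^7 - x^6 - 3*x^4 - 8*x^3 + 7*x^2 - 6*x + 9) dx. Term by term:
    ∫_0^4 x^8 dx = 262144/9;  ∫_0^4 2*x^7 dx = 16384;  ∫_0^4 -x^6 dx = -16384/7;
    ∫_0^4 -3*x^4 dx = -3072/5;  ∫_0^4 -8*x^3 dx = -512;  ∫_0^4 7*x^2 dx = 448/3;
    ∫_0^4 -6*x dx = -48;  ∫_0^4 9 dx = 36.
  Sum: 262144/9 + 16384 − 16384/7 − 3072/5 − 512 + 448/3 − 48 + 36 = 13287164/315.
  ∫_0^4 u'(x)^2 dx = ∫_0^4 (16*x^6 + 24*x^5 - 7*x^4 - 4*x^3 + 10*x^2 - 4*x + 1) dx. Term by term:
    ∫_0^4 16*x^6 dx = 262144/7;  ∫_0^4 24*x^5 dx = 16384;  ∫_0^4 -7*x^4 dx = -7168/5;
    ∫_0^4 -4*x^3 dx = -256;  ∫_0^4 10*x^2 dx = 640/3;  ∫_0^4 -4*x dx = -32;
    ∫_0^4 1 dx = 4.
  Sum: 262144/7 + 16384 − 7168/5 − 256 + 640/3 − 32 + 4 = 5494532/105.
Adding: ||u||_{H^1}^2 = 13287164/315 + 5494532/105 = 5954152/63.


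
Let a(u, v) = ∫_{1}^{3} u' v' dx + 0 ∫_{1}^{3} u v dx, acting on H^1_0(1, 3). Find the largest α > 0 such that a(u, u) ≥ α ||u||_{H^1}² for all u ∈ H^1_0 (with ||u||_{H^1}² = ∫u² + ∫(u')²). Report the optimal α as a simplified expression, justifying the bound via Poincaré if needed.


α = π^2/(4 + π^2)

Coercivity of a(·,·) on H^1_0(1, 3) means a(u, u) ≥ α ||u||_{H^1}² for every u ∈ H^1_0.
The interval has length L = 2, and Poincaré/coercivity depend only on L. Here a(u, u) = ∫(u')² + (0)·∫u².
Here c = 0, so a(u,u) = ∫(u')² alone. The condition a(u,u) ≥ α||u||_{H^1}² reads (1−α)∫(u')² ≥ (α−c)∫u². Any admissible α is ≤ 1 (rapidly oscillating u have ∫u²/∫(u')² → 0), and α = 1 would force 0 ≥ (1−c)∫u², impossible since c < 1; so 1−α > 0. By the sharp Poincaré inequality on H^1_0 of an interval of length L, ∫(u')² ≥ (π/L)²∫u² with equality for the first sine mode sin(π(x−x₀)/L) (x₀ the left endpoint), so the inequality holds for all u iff (1−α)(π/L)² ≥ α − c, i.e. α ≤ ((π/L)² + c)/((π/L)² + 1) = (1 + c(L/π)²)/(1 + (L/π)²). (Direct route, valid since c ≤ 0: Poincaré gives c∫u² ≥ c(L/π)²∫(u')², so a(u,u) ≥ (1 + c(L/π)²)∫(u')², while ||u||_{H^1}² ≤ (1 + (L/π)²)∫(u')²; dividing yields the same α.) With (π/L)² = π^2/4 and c = 0, the largest admissible constant is α = ((π/L)² + c)/((π/L)² + 1).
Simplifying, α = π^2/(4 + π^2).


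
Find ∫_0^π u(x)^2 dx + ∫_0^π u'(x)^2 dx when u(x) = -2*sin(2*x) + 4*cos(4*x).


||u||_{H^1(0,π)}^2 = 146*π

u'(x) = -16*sin(4*x) - 4*cos(2*x).
Expand u² and (u')² and integrate term by term on (0, π), using: for integers n ≥ 1, ∫_0^π sin²(nx) dx = ∫_0^π cos²(nx) dx = π/2; for n ≠ n', ∫_0^π sin(nx)sin(n'x) dx = ∫_0^π cos(nx)cos(n'x) dx = 0; and by product-to-sum, ∫_0^π sin(nx)cos(n'x) dx = ½∫_0^π [sin((n+n')x) + sin((n−n')x)] dx, which is 0 when n+n' is even and 2n/(n²−n'²) when n+n' is odd (it need not vanish on (0, π)).
  u² squared terms: (-2)²·∫sin(2x)² dx = 4·π/2 = 2*π;  (4)²·∫cos(4x)² dx = 16·π/2 = 8*π.
  u² cross terms: 2·(-2)·(4)·∫sin(2x)·cos(4x) dx = -16·(0) = 0.
  So ∫_0^π u² dx = 2*π + 8*π + 0 = 10*π.
  (u')² squared terms: (-16)²·∫sin(4x)² dx = 256·π/2 = 128*π;  (-4)²·∫cos(2x)² dx = 16·π/2 = 8*π.
  (u')² cross terms: 2·(-16)·(-4)·∫sin(4x)·cos(2x) dx = 128·(0) = 0.
  So ∫_0^π (u')² dx = 128*π + 8*π + 0 = 136*π.
||u||_{H^1}^2 = (10*π) + (136*π) = 146*π.


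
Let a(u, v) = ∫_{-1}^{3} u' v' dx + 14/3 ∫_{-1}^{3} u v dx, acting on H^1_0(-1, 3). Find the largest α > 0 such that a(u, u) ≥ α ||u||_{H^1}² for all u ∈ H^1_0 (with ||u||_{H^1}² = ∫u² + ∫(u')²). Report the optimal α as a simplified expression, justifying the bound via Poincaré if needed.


α = 1

Coercivity of a(·,·) on H^1_0(-1, 3) means a(u, u) ≥ α ||u||_{H^1}² for every u ∈ H^1_0.
The interval has length L = 4, and Poincaré/coercivity depend only on L. Here a(u, u) = ∫(u')² + (14/3)·∫u².
Here c = 14/3 ≥ 1, so a(u,u) = ∫(u')² + c∫u² ≥ ∫(u')² + ∫u² = ||u||_{H^1}², i.e. α = 1 works. No larger α is possible: a(u,u) ≥ α||u||_{H^1}² means (1−α)∫(u')² ≥ (α−c)∫u², and for the modes u_n = sin(nπ(x−x₀)/L) (x₀ the left endpoint) one has ∫u_n²/∫(u_n')² = (L/(nπ))² → 0, so a(u_n,u_n)/||u_n||_{H^1}² → 1. Hence the optimal constant is α = 1.
Therefore α = 1.


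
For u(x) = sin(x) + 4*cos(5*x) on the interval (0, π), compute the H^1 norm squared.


||u||_{H^1(0,π)}^2 = 209*π

u'(x) = -20*sin(5*x) + cos(x).
Expand u² and (u')² and integrate term by term on (0, π), using: for integers n ≥ 1, ∫_0^π sin²(nx) dx = ∫_0^π cos²(nx) dx = π/2; for n ≠ n', ∫_0^π sin(nx)sin(n'x) dx = ∫_0^π cos(nx)cos(n'x) dx = 0; and by product-to-sum, ∫_0^π sin(nx)cos(n'x) dx = ½∫_0^π [sin((n+n')x) + sin((n−n')x)] dx, which is 0 when n+n' is even and 2n/(n²−n'²) when n+n' is odd (it need not vanish on (0, π)).
  u² squared terms: (4)²·∫cos(5x)² dx = 16·π/2 = 8*π;  (1)²·∫sin(x)² dx = 1·π/2 = π/2.
  u² cross terms: 2·(4)·(1)·∫cos(5x)·sin(x) dx = 8·(0) = 0.
  So ∫_0^π u² dx = 8*π + π/2 + 0 = 17*π/2.
  (u')² squared terms: (-20)²·∫sin(5x)² dx = 400·π/2 = 200*π;  (1)²·∫cos(x)² dx = 1·π/2 = π/2.
  (u')² cross terms: 2·(-20)·(1)·∫sin(5x)·cos(x) dx = -40·(0) = 0.
  So ∫_0^π (u')² dx = 200*π + π/2 + 0 = 401*π/2.
||u||_{H^1}^2 = (17*π/2) + (401*π/2) = 209*π.


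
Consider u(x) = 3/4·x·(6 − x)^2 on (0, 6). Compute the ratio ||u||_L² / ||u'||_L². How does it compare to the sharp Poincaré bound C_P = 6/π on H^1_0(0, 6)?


||u||_L² / ||u'||_L² = 3*sqrt(14)/7 < C_P = 6/π.

u(x) = 3/4·x·(6 − x)^2, so u'(x) = 9*(x - 6)*(x - 2)/4.
u(x) = 3/4·x·(6 − x)^2 vanishes at x = 0 and x = 6, so u ∈ H^1_0(0, 6). Differentiate via the product rule and integrate the resulting polynomials term by term.
  ∫_0^6 u² dx = ∫_0^6 (9*x^6/16 - 27*x^5/2 + 243*x^4/2 - 486*x^3 + 729*x^2) dx. Term by term:
    ∫_0^6 9*x^6/16 dx = 157464/7;  ∫_0^6 -27*x^5/2 dx = -104976;  ∫_0^6 243*x^4/2 dx = 944784/5;
    ∫_0^6 -486*x^3 dx = -157464;  ∫_0^6 729*x^2 dx = 52488.
  Sum: 157464/7 − 104976 + 944784/5 − 157464 + 52488 = 52488/35.
  ∫_0^6 (u')² dx = ∫_0^6 (81*x^4/16 - 81*x^3 + 891*x^2/2 - 972*x + 729) dx. Term by term:
    ∫_0^6 81*x^4/16 dx = 39366/5;  ∫_0^6 -81*x^3 dx = -26244;  ∫_0^6 891*x^2/2 dx = 32076;
    ∫_0^6 -972*x dx = -17496;  ∫_0^6 729 dx = 4374.
  Sum: 39366/5 − 26244 + 32076 − 17496 + 4374 = 2916/5.
∫_0^6 u² dx = 52488/35, so ||u||_L² = 162*sqrt(70)/35.
∫_0^6 (u')² dx = 2916/5, so ||u'||_L² = 54*sqrt(5)/5.
Ratio ||u||_L² / ||u'||_L² = 3*sqrt(14)/7.
Sharp Poincaré constant on H^1_0(0, 6) is C_P = L/π = 6/π, achieved by sin(π/6·x).
A polynomial bump cannot attain the sharp Poincaré constant (only the first sine eigenfunction does), so the ratio is strictly less than C_P, consistent with ||u||_L² ≤ C_P ||u'||_L².


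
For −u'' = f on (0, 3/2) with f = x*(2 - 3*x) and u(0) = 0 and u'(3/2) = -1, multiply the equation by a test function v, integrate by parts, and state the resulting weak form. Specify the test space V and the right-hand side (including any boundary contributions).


V = {v ∈ H^1(0, 3/2) : v(0) = 0} (test functions vanish at x = 0 where u is specified); weak form: ∫_0^3/2 u'v' dx = ∫_0^3/2 (x*(2 - 3*x)) v dx − v(3/2) for all v ∈ V.

Multiply both sides by a test function v and integrate from 0 to 3/2:
  ∫_0^3/2 −u''(x) v(x) dx = ∫_0^3/2 f(x) v(x) dx.
Integrate the LHS by parts once:
  ∫_0^3/2 −u'' v dx = −[u'(x) v(x)]_0^3/2 + ∫_0^3/2 u'(x) v'(x) dx.
Thus ∫_0^3/2 u'(x) v'(x) dx = ∫_0^3/2 f(x) v(x) dx + [u'(x) v(x)]_0^3/2.
Choose V so that boundary terms are either known or forced to vanish.
Mixed BC: u(0) = 0 (Dirichlet) and u'(3/2) = -1 (Neumann). Define V = {v ∈ H^1(0, 3/2) : v(0) = 0}. Then [u' v]_0^3/2 = u'(3/2)·v(3/2) − u'(0)·0 = − v(3/2).
Weak formulation: find u (satisfying any essential BC) such that ∫_0^3/2 u'(x) v'(x) dx = ∫_0^3/2 f v dx − v(3/2) for all v ∈ V (Dirichlet at 0 absorbed into V; Neumann datum at x = 3/2 contributes the boundary term).
Substituting f(x) = x*(2 - 3*x), the right-hand side is ∫_0^3/2 (x*(2 - 3*x)) v dx − v(3/2).


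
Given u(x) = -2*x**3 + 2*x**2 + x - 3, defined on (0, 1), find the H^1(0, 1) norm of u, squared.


||u||_{H^1}^2 = 746/105

The H^1 norm (squared) on an interval (0, L) is
  ||u||_{H^1}^2 = ∫_0^L u(x)^2 dx + ∫_0^L u'(x)^2 dx.
Compute u'(x) = -6*x**2 + 4*x + 1.
Then u(x)^2 = 4*x**6 - 8*x**5 + 16*x**3 - 11*x**2 - 6*x + 9 and u'(x)^2 = 36*x**4 - 48*x**3 + 4*x**2 + 8*x + 1.
Integrate each monomial from 0 to 1 using ∫_0^1 c·x^n dx = c·1^(n+1)/(n+1):
  ∫_0^1 u(x)^2 dx = ∫_0^1 (4*x^6 - 8*x^5 + 16*x^3 - 11*x^2 - 6*x + 9) dx. Term by term:
    ∫_0^1 4*x^6 dx = 4/7;  ∫_0^1 -8*x^5 dx = -4/3;  ∫_0^1 16*x^3 dx = 4;
    ∫_0^1 -11*x^2 dx = -11/3;  ∫_0^1 -6*x dx = -3;  ∫_0^1 9 dx = 9.
  Sum: 4/7 − 4/3 + 4 − 11/3 − 3 + 9 = 39/7.
  ∫_0^1 u'(x)^2 dx = ∫_0^1 (36*x^4 - 48*x^3 + 4*x^2 + 8*x + 1) dx. Term by term:
    ∫_0^1 36*x^4 dx = 36/5;  ∫_0^1 -48*x^3 dx = -12;  ∫_0^1 4*x^2 dx = 4/3;
    ∫_0^1 8*x dx = 4;  ∫_0^1 1 dx = 1.
  Sum: 36/5 − 12 + 4/3 + 4 + 1 = 23/15.
Adding: ||u||_{H^1}^2 = 39/7 + 23/15 = 746/105.


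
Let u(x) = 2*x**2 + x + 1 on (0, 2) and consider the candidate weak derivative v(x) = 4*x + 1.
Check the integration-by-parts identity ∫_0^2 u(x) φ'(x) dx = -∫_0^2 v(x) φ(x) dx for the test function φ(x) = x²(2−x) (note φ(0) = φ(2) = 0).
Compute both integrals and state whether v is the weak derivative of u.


LHS = -116/15, RHS = -116/15. Yes, v = u' weakly.

u(x) = 2*x**2 + x + 1, classical derivative u'(x) = 4*x + 1.
φ(x) = x²(2−x), so φ'(x) = x*(4 - 3*x).
Note φ(0) = φ(2) = 0, so the boundary term u·φ vanishes.
LHS = ∫_0^2 u(x) φ'(x) dx = ∫_0^2 (-6*x^4 + 5*x^3 + x^2 + 4*x) dx. Term by term:
  ∫_0^2 -6*x^4 dx = -192/5;  ∫_0^2 5*x^3 dx = 20;  ∫_0^2 x^2 dx = 8/3;
  ∫_0^2 4*x dx = 8.
Sum: -192/5 + 20 + 8/3 + 8 = -116/15.
So LHS = -116/15.
∫_0^2 v(x) φ(x) dx = ∫_0^2 (-4*x^4 + 7*x^3 + 2*x^2) dx. Term by term:
  ∫_0^2 -4*x^4 dx = -128/5;  ∫_0^2 7*x^3 dx = 28;  ∫_0^2 2*x^2 dx = 16/3.
Sum: -128/5 + 28 + 16/3 = 116/15.
So RHS = -∫_0^2 v(x) φ(x) dx = -116/15.
LHS = RHS, so the identity holds for this test φ.
Moreover u is smooth here and v(x) = u'(x) = 4*x + 1 pointwise, so the identity holds for every test function. Hence v is the weak derivative of u.


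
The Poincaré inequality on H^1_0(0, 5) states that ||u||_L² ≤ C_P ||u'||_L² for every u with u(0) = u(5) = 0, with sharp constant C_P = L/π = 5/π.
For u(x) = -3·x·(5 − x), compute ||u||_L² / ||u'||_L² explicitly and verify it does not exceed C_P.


||u||_L² / ||u'||_L² = sqrt(10)/2 < C_P = 5/π.

u(x) = -3·x·(5 − x), so u'(x) = 6*x - 15.
u(x) = -3·x·(5 − x) vanishes at x = 0 and x = 5, so u ∈ H^1_0(0, 5). Differentiate via the product rule and integrate the resulting polynomials term by term.
  ∫_0^5 u² dx = ∫_0^5 (9*x^4 - 90*x^3 + 225*x^2) dx. Term by term:
    ∫_0^5 9*x^4 dx = 5625;  ∫_0^5 -90*x^3 dx = -28125/2;  ∫_0^5 225*x^2 dx = 9375.
  Sum: 5625 − 28125/2 + 9375 = 1875/2.
  ∫_0^5 (u')² dx = ∫_0^5 (36*x^2 - 180*x + 225) dx. Term by term:
    ∫_0^5 36*x^2 dx = 1500;  ∫_0^5 -180*x dx = -2250;  ∫_0^5 225 dx = 1125.
  Sum: 1500 − 2250 + 1125 = 375.
∫_0^5 u² dx = 1875/2, so ||u||_L² = 25*sqrt(6)/2.
∫_0^5 (u')² dx = 375, so ||u'||_L² = 5*sqrt(15).
Ratio ||u||_L² / ||u'||_L² = sqrt(10)/2.
Sharp Poincaré constant on H^1_0(0, 5) is C_P = L/π = 5/π, achieved by sin(π/5·x).
A polynomial bump cannot attain the sharp Poincaré constant (only the first sine eigenfunction does), so the ratio is strictly less than C_P, consistent with ||u||_L² ≤ C_P ||u'||_L².


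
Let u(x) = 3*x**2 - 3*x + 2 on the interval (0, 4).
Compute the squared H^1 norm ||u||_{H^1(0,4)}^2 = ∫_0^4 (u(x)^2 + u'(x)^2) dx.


||u||_{H^1}^2 = 7876/5

The H^1 norm (squared) on an interval (0, L) is
  ||u||_{H^1}^2 = ∫_0^L u(x)^2 dx + ∫_0^L u'(x)^2 dx.
Compute u'(x) = 6*x - 3.
Then u(x)^2 = 9*x**4 - 18*x**3 + 21*x**2 - 12*x + 4 and u'(x)^2 = 36*x**2 - 36*x + 9.
Integrate each monomial from 0 to 4 using ∫_0^4 c·x^n dx = c·4^(n+1)/(n+1):
  ∫_0^4 u(x)^2 dx = ∫_0^4 (9*x^4 - 18*x^3 + 21*x^2 - 12*x + 4) dx. Term by term:
    ∫_0^4 9*x^4 dx = 9216/5;  ∫_0^4 -18*x^3 dx = -1152;  ∫_0^4 21*x^2 dx = 448;
    ∫_0^4 -12*x dx = -96;  ∫_0^4 4 dx = 16.
  Sum: 9216/5 − 1152 + 448 − 96 + 16 = 5296/5.
  ∫_0^4 u'(x)^2 dx = ∫_0^4 (36*x^2 - 36*x + 9) dx. Term by term:
    ∫_0^4 36*x^2 dx = 768;  ∫_0^4 -36*x dx = -288;  ∫_0^4 9 dx = 36.
  Sum: 768 − 288 + 36 = 516.
Adding: ||u||_{H^1}^2 = 5296/5 + 516 = 7876/5.


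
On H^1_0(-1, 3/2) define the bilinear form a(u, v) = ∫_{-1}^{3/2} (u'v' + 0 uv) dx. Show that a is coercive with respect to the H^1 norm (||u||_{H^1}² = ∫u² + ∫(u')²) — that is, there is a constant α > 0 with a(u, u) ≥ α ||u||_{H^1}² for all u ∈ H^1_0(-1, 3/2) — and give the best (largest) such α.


α = 4*π^2/(25 + 4*π^2)

Coercivity of a(·,·) on H^1_0(-1, 3/2) means a(u, u) ≥ α ||u||_{H^1}² for every u ∈ H^1_0.
The interval has length L = 5/2, and Poincaré/coercivity depend only on L. Here a(u, u) = ∫(u')² + (0)·∫u².
Here c = 0, so a(u,u) = ∫(u')² alone. The condition a(u,u) ≥ α||u||_{H^1}² reads (1−α)∫(u')² ≥ (α−c)∫u². Any admissible α is ≤ 1 (rapidly oscillating u have ∫u²/∫(u')² → 0), and α = 1 would force 0 ≥ (1−c)∫u², impossible since c < 1; so 1−α > 0. By the sharp Poincaré inequality on H^1_0 of an interval of length L, ∫(u')² ≥ (π/L)²∫u² with equality for the first sine mode sin(π(x−x₀)/L) (x₀ the left endpoint), so the inequality holds for all u iff (1−α)(π/L)² ≥ α − c, i.e. α ≤ ((π/L)² + c)/((π/L)² + 1) = (1 + c(L/π)²)/(1 + (L/π)²). (Direct route, valid since c ≤ 0: Poincaré gives c∫u² ≥ c(L/π)²∫(u')², so a(u,u) ≥ (1 + c(L/π)²)∫(u')², while ||u||_{H^1}² ≤ (1 + (L/π)²)∫(u')²; dividing yields the same α.) With (π/L)² = 4*π^2/25 and c = 0, the largest admissible constant is α = ((π/L)² + c)/((π/L)² + 1).
Simplifying, α = 4*π^2/(25 + 4*π^2).


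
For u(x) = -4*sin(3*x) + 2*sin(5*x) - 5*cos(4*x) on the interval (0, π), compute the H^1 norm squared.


||u||_{H^1(0,π)}^2 = -60520/63 + 689*π/2

u'(x) = 20*sin(4*x) - 12*cos(3*x) + 10*cos(5*x).
Expand u² and (u')² and integrate term by term on (0, π), using: for integers n ≥ 1, ∫_0^π sin²(nx) dx = ∫_0^π cos²(nx) dx = π/2; for n ≠ n', ∫_0^π sin(nx)sin(n'x) dx = ∫_0^π cos(nx)cos(n'x) dx = 0; and by product-to-sum, ∫_0^π sin(nx)cos(n'x) dx = ½∫_0^π [sin((n+n')x) + sin((n−n')x)] dx, which is 0 when n+n' is even and 2n/(n²−n'²) when n+n' is odd (it need not vanish on (0, π)).
  u² squared terms: (-5)²·∫cos(4x)² dx = 25·π/2 = 25*π/2;  (-4)²·∫sin(3x)² dx = 16·π/2 = 8*π;  (2)²·∫sin(5x)² dx = 4·π/2 = 2*π.
  u² cross terms: 2·(-5)·(-4)·∫cos(4x)·sin(3x) dx = 40·(-6/7) = -240/7;  2·(-5)·(2)·∫cos(4x)·sin(5x) dx = -20·(10/9) = -200/9;  2·(-4)·(2)·∫sin(3x)·sin(5x) dx = -16·(0) = 0.
  So ∫_0^π u² dx = 25*π/2 + 8*π + 2*π − 240/7 − 200/9 + 0 = -3560/63 + 45*π/2.
  (u')² squared terms: (-12)²·∫cos(3x)² dx = 144·π/2 = 72*π;  (10)²·∫cos(5x)² dx = 100·π/2 = 50*π;  (20)²·∫sin(4x)² dx = 400·π/2 = 200*π.
  (u')² cross terms: 2·(-12)·(10)·∫cos(3x)·cos(5x) dx = -240·(0) = 0;  2·(-12)·(20)·∫cos(3x)·sin(4x) dx = -480·(8/7) = -3840/7;  2·(10)·(20)·∫cos(5x)·sin(4x) dx = 400·(-8/9) = -3200/9.
  So ∫_0^π (u')² dx = 72*π + 50*π + 200*π + 0 − 3840/7 − 3200/9 = -56960/63 + 322*π.
||u||_{H^1}^2 = (-3560/63 + 45*π/2) + (-56960/63 + 322*π) = -60520/63 + 689*π/2.


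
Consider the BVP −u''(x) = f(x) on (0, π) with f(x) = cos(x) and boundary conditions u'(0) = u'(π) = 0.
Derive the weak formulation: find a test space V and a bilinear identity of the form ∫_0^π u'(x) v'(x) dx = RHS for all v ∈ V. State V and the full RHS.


V = H^1(0, π) (no boundary constraint on v; u is determined up to an additive constant); weak form: ∫_0^π u'v' dx = ∫_0^π (cos(x)) v dx for all v ∈ V.

Multiply both sides by a test function v and integrate from 0 to π:
  ∫_0^π −u''(x) v(x) dx = ∫_0^π f(x) v(x) dx.
Integrate the LHS by parts once:
  ∫_0^π −u'' v dx = −[u'(x) v(x)]_0^π + ∫_0^π u'(x) v'(x) dx.
Thus ∫_0^π u'(x) v'(x) dx = ∫_0^π f(x) v(x) dx + [u'(x) v(x)]_0^π.
Choose V so that boundary terms are either known or forced to vanish.
u has homogeneous Neumann: u'(0) = u'(π) = 0. So [u' v]_0^π = 0·v(π) − 0·v(0) = 0 for any v; take V = H^1(0, π).
Weak formulation: find u (satisfying any essential BC) such that ∫_0^π u'(x) v'(x) dx = ∫_0^π f v dx for all v ∈ V (homogeneous Neumann, so boundary terms vanish).
Substituting f(x) = cos(x), the right-hand side is ∫_0^π (cos(x)) v dx.
Compatibility check (pure Neumann): taking v ≡ 1 ∈ V gives 0 = ∫_0^π f dx + (0) − (0), i.e. ∫_0^π f dx must equal u'(0) − u'(π) = 0. Indeed ∫_0^π (cos(x)) dx = 0, so the data are compatible. The solution is then unique only up to an additive constant (fix it e.g. by requiring ∫_0^π u dx = 0).


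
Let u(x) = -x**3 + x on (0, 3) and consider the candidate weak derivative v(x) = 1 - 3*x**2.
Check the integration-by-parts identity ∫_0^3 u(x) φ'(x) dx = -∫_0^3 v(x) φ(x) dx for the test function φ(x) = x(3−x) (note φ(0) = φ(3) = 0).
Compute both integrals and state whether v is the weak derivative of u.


LHS = 639/20, RHS = 639/20. Yes, v = u' weakly.

u(x) = -x**3 + x, classical derivative u'(x) = 1 - 3*x**2.
φ(x) = x(3−x), so φ'(x) = 3 - 2*x.
Note φ(0) = φ(3) = 0, so the boundary term u·φ vanishes.
LHS = ∫_0^3 u(x) φ'(x) dx = ∫_0^3 (2*x^4 - 3*x^3 - 2*x^2 + 3*x) dx. Term by term:
  ∫_0^3 2*x^4 dx = 486/5;  ∫_0^3 -3*x^3 dx = -243/4;  ∫_0^3 -2*x^2 dx = -18;
  ∫_0^3 3*x dx = 27/2.
Sum: 486/5 − 243/4 − 18 + 27/2 = 639/20.
So LHS = 639/20.
∫_0^3 v(x) φ(x) dx = ∫_0^3 (3*x^4 - 9*x^3 - x^2 + 3*x) dx. Term by term:
  ∫_0^3 3*x^4 dx = 729/5;  ∫_0^3 -9*x^3 dx = -729/4;  ∫_0^3 -x^2 dx = -9;
  ∫_0^3 3*x dx = 27/2.
Sum: 729/5 − 729/4 − 9 + 27/2 = -639/20.
So RHS = -∫_0^3 v(x) φ(x) dx = 639/20.
LHS = RHS, so the identity holds for this test φ.
Moreover u is smooth here and v(x) = u'(x) = 1 - 3*x**2 pointwise, so the identity holds for every test function. Hence v is the weak derivative of u.


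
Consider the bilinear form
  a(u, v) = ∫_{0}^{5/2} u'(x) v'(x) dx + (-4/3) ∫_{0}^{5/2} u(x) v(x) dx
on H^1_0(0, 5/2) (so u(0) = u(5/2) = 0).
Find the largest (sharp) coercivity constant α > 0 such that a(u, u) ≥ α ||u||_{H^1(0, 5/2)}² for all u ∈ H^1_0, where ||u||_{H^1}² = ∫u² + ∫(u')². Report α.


α = 4*(-25 + 3*π^2)/(3*(25 + 4*π^2))

Coercivity of a(·,·) on H^1_0(0, 5/2) means a(u, u) ≥ α ||u||_{H^1}² for every u ∈ H^1_0.
The interval has length L = 5/2, and Poincaré/coercivity depend only on L. Here a(u, u) = ∫(u')² + (-4/3)·∫u².
Here c = -4/3 < 0 with |c| < (π/L)² = 4*π^2/25, so coercivity still holds. The condition a(u,u) ≥ α||u||_{H^1}² reads (1−α)∫(u')² ≥ (α−c)∫u². Any admissible α is ≤ 1 (rapidly oscillating u have ∫u²/∫(u')² → 0), and α = 1 would force 0 ≥ (1−c)∫u², impossible since c < 1; so 1−α > 0. By the sharp Poincaré inequality on H^1_0 of an interval of length L, ∫(u')² ≥ (π/L)²∫u² with equality for the first sine mode sin(π(x−x₀)/L) (x₀ the left endpoint), so the inequality holds for all u iff (1−α)(π/L)² ≥ α − c, i.e. α ≤ ((π/L)² + c)/((π/L)² + 1) = (1 + c(L/π)²)/(1 + (L/π)²). (Direct route, valid since c ≤ 0: Poincaré gives c∫u² ≥ c(L/π)²∫(u')², so a(u,u) ≥ (1 + c(L/π)²)∫(u')², while ||u||_{H^1}² ≤ (1 + (L/π)²)∫(u')²; dividing yields the same α.) With (π/L)² = 4*π^2/25 and c = -4/3, the largest admissible constant is α = ((π/L)² + c)/((π/L)² + 1).
Simplifying, α = 4*(-25 + 3*π^2)/(3*(25 + 4*π^2)).


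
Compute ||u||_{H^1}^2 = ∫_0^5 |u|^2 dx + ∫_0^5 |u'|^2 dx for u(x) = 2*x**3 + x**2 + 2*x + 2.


||u||_{H^1}^2 = 1901540/21

The H^1 norm (squared) on an interval (0, L) is
  ||u||_{H^1}^2 = ∫_0^L u(x)^2 dx + ∫_0^L u'(x)^2 dx.
Compute u'(x) = 6*x**2 + 2*x + 2.
Then u(x)^2 = 4*x**6 + 4*x**5 + 9*x**4 + 12*x**3 + 8*x**2 + 8*x + 4 and u'(x)^2 = 36*x**4 + 24*x**3 + 28*x**2 + 8*x + 4.
Integrate each monomial from 0 to 5 using ∫_0^5 c·x^n dx = c·5^(n+1)/(n+1):
  ∫_0^5 u(x)^2 dx = ∫_0^5 (4*x^6 + 4*x^5 + 9*x^4 + 12*x^3 + 8*x^2 + 8*x + 4) dx. Term by term:
    ∫_0^5 4*x^6 dx = 312500/7;  ∫_0^5 4*x^5 dx = 31250/3;  ∫_0^5 9*x^4 dx = 5625;
    ∫_0^5 12*x^3 dx = 1875;  ∫_0^5 8*x^2 dx = 1000/3;  ∫_0^5 8*x dx = 100;
    ∫_0^5 4 dx = 20.
  Sum: 312500/7 + 31250/3 + 5625 + 1875 + 1000/3 + 100 + 20 = 441090/7.
  ∫_0^5 u'(x)^2 dx = ∫_0^5 (36*x^4 + 24*x^3 + 28*x^2 + 8*x + 4) dx. Term by term:
    ∫_0^5 36*x^4 dx = 22500;  ∫_0^5 24*x^3 dx = 3750;  ∫_0^5 28*x^2 dx = 3500/3;
    ∫_0^5 8*x dx = 100;  ∫_0^5 4 dx = 20.
  Sum: 22500 + 3750 + 3500/3 + 100 + 20 = 82610/3.
Adding: ||u||_{H^1}^2 = 441090/7 + 82610/3 = 1901540/21.


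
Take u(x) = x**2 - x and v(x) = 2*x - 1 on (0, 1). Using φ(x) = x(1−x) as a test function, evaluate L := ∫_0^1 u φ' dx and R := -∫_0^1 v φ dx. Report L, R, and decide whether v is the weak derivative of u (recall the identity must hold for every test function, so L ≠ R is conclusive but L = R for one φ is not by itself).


LHS = 0, RHS = 0. Yes, v = u' weakly.

u(x) = x**2 - x, classical derivative u'(x) = 2*x - 1.
φ(x) = x(1−x), so φ'(x) = 1 - 2*x.
Note φ(0) = φ(1) = 0, so the boundary term u·φ vanishes.
LHS = ∫_0^1 u(x) φ'(x) dx = ∫_0^1 (-2*x^3 + 3*x^2 - x) dx. Term by term:
  ∫_0^1 -2*x^3 dx = -1/2;  ∫_0^1 3*x^2 dx = 1;  ∫_0^1 -x dx = -1/2.
Sum: -1/2 + 1 − 1/2 = 0.
So LHS = 0.
∫_0^1 v(x) φ(x) dx = ∫_0^1 (-2*x^3 + 3*x^2 - x) dx. Term by term:
  ∫_0^1 -2*x^3 dx = -1/2;  ∫_0^1 3*x^2 dx = 1;  ∫_0^1 -x dx = -1/2.
Sum: -1/2 + 1 − 1/2 = 0.
So RHS = -∫_0^1 v(x) φ(x) dx = 0.
LHS = RHS, so the identity holds for this test φ.
Moreover u is smooth here and v(x) = u'(x) = 2*x - 1 pointwise, so the identity holds for every test function. Hence v is the weak derivative of u.


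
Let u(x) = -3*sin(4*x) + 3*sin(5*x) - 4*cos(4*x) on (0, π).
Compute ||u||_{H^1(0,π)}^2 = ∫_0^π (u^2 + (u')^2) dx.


||u||_{H^1(0,π)}^2 = -1360/3 + 659*π/2

u'(x) = 16*sin(4*x) - 12*cos(4*x) + 15*cos(5*x).
Expand u² and (u')² and integrate term by term on (0, π), using: for integers n ≥ 1, ∫_0^π sin²(nx) dx = ∫_0^π cos²(nx) dx = π/2; for n ≠ n', ∫_0^π sin(nx)sin(n'x) dx = ∫_0^π cos(nx)cos(n'x) dx = 0; and by product-to-sum, ∫_0^π sin(nx)cos(n'x) dx = ½∫_0^π [sin((n+n')x) + sin((n−n')x)] dx, which is 0 when n+n' is even and 2n/(n²−n'²) when n+n' is odd (it need not vanish on (0, π)).
  u² squared terms: (-4)²·∫cos(4x)² dx = 16·π/2 = 8*π;  (-3)²·∫sin(4x)² dx = 9·π/2 = 9*π/2;  (3)²·∫sin(5x)² dx = 9·π/2 = 9*π/2.
  u² cross terms: 2·(-4)·(-3)·∫cos(4x)·sin(4x) dx = 24·(0) = 0;  2·(-4)·(3)·∫cos(4x)·sin(5x) dx = -24·(10/9) = -80/3;  2·(-3)·(3)·∫sin(4x)·sin(5x) dx = -18·(0) = 0.
  So ∫_0^π u² dx = 8*π + 9*π/2 + 9*π/2 + 0 − 80/3 + 0 = -80/3 + 17*π.
  (u')² squared terms: (-12)²·∫cos(4x)² dx = 144·π/2 = 72*π;  (15)²·∫cos(5x)² dx = 225·π/2 = 225*π/2;  (16)²·∫sin(4x)² dx = 256·π/2 = 128*π.
  (u')² cross terms: 2·(-12)·(15)·∫cos(4x)·cos(5x) dx = -360·(0) = 0;  2·(-12)·(16)·∫cos(4x)·sin(4x) dx = -384·(0) = 0;  2·(15)·(16)·∫cos(5x)·sin(4x) dx = 480·(-8/9) = -1280/3.
  So ∫_0^π (u')² dx = 72*π + 225*π/2 + 128*π + 0 + 0 − 1280/3 = -1280/3 + 625*π/2.
||u||_{H^1}^2 = (-80/3 + 17*π) + (-1280/3 + 625*π/2) = -1360/3 + 659*π/2.


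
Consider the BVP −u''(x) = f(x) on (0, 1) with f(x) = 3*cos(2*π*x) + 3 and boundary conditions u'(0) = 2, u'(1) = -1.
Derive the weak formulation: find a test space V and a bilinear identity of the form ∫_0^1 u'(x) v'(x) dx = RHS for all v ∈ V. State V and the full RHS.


V = H^1(0, 1) (v unrestricted at boundary; u is determined up to an additive constant); weak form: ∫_0^1 u'v' dx = ∫_0^1 (3*cos(2*π*x) + 3) v dx − v(1) − 2·v(0) for all v ∈ V.

Multiply both sides by a test function v and integrate from 0 to 1:
  ∫_0^1 −u''(x) v(x) dx = ∫_0^1 f(x) v(x) dx.
Integrate the LHS by parts once:
  ∫_0^1 −u'' v dx = −[u'(x) v(x)]_0^1 + ∫_0^1 u'(x) v'(x) dx.
Thus ∫_0^1 u'(x) v'(x) dx = ∫_0^1 f(x) v(x) dx + [u'(x) v(x)]_0^1.
Choose V so that boundary terms are either known or forced to vanish.
u has inhomogeneous Neumann u'(0) = 2, u'(1) = -1. [u' v]_0^1 = (-1)·v(1) − (2)·v(0) = − v(1) − 2·v(0). Take V = H^1(0, 1); boundary term becomes part of RHS.
Weak formulation: find u (satisfying any essential BC) such that ∫_0^1 u'(x) v'(x) dx = ∫_0^1 f v dx − v(1) − 2·v(0) for all v ∈ V (Neumann data are natural BCs: they enter the RHS as boundary terms).
Substituting f(x) = 3*cos(2*π*x) + 3, the right-hand side is ∫_0^1 (3*cos(2*π*x) + 3) v dx − v(1) − 2·v(0).
Compatibility check (pure Neumann): taking v ≡ 1 ∈ V gives 0 = ∫_0^1 f dx + (-1) − (2), i.e. ∫_0^1 f dx must equal u'(0) − u'(1) = 3. Indeed ∫_0^1 (3*cos(2*π*x) + 3) dx = 3, so the data are compatible. The solution is then unique only up to an additive constant (fix it e.g. by requiring ∫_0^1 u dx = 0).


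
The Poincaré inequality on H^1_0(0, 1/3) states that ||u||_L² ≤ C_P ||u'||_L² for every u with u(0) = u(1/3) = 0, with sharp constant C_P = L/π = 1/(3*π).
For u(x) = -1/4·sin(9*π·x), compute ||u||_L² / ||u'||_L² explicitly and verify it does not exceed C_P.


||u||_L² / ||u'||_L² = 1/(9*π) < C_P = 1/(3*π).

u(x) = -1/4·sin(9*π·x), so u'(x) = -9*π*cos(9*π*x)/4.
Writing u(x) = A·sin(kπx/L) with A = -1/4 and k = 3, use ∫_0^L sin²(kπx/L) dx = L/2 and ∫_0^L cos²(kπx/L) dx = L/2.
u² = 1/16·sin²(9*π·x) and (u')² = 81*π^2/16·cos²(9*π·x), and each of sin², cos² integrates to L/2 = 1/6 over (0, 1/3).
∫_0^1/3 u² dx = 1/96, so ||u||_L² = sqrt(6)/24.
∫_0^1/3 (u')² dx = 27*π^2/32, so ||u'||_L² = 3*sqrt(6)*π/8.
Ratio ||u||_L² / ||u'||_L² = 1/(9*π).
Sharp Poincaré constant on H^1_0(0, 1/3) is C_P = L/π = 1/(3*π), achieved by sin(3*π·x).
This is the k = 3 harmonic; the ratio L/(kπ) is strictly less than C_P = L/π, consistent with the sharp inequality ||u||_L² ≤ C_P ||u'||_L².


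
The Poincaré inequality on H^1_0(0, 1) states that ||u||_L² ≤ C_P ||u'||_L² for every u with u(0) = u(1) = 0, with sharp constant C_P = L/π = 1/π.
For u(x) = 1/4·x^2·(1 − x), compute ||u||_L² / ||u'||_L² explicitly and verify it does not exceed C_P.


||u||_L² / ||u'||_L² = sqrt(14)/14 < C_P = 1/π.

u(x) = 1/4·x^2·(1 − x), so u'(x) = x*(2 - 3*x)/4.
u(x) = 1/4·x^2·(1 − x) vanishes at x = 0 and x = 1, so u ∈ H^1_0(0, 1). Differentiate via the product rule and integrate the resulting polynomials term by term.
  ∫_0^1 u² dx = ∫_0^1 (x^6/16 - x^5/8 + x^4/16) dx. Term by term:
    ∫_0^1 x^6/16 dx = 1/112;  ∫_0^1 -x^5/8 dx = -1/48;  ∫_0^1 x^4/16 dx = 1/80.
  Sum: 1/112 − 1/48 + 1/80 = 1/1680.
  ∫_0^1 (u')² dx = ∫_0^1 (9*x^4/16 - 3*x^3/4 + x^2/4) dx. Term by term:
    ∫_0^1 9*x^4/16 dx = 9/80;  ∫_0^1 -3*x^3/4 dx = -3/16;  ∫_0^1 x^2/4 dx = 1/12.
  Sum: 9/80 − 3/16 + 1/12 = 1/120.
∫_0^1 u² dx = 1/1680, so ||u||_L² = sqrt(105)/420.
∫_0^1 (u')² dx = 1/120, so ||u'||_L² = sqrt(30)/60.
Ratio ||u||_L² / ||u'||_L² = sqrt(14)/14.
Sharp Poincaré constant on H^1_0(0, 1) is C_P = L/π = 1/π, achieved by sin(π·x).
A polynomial bump cannot attain the sharp Poincaré constant (only the first sine eigenfunction does), so the ratio is strictly less than C_P, consistent with ||u||_L² ≤ C_P ||u'||_L².
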